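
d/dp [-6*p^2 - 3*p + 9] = -12*p - 3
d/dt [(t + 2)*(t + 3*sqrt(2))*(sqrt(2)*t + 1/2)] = 3*sqrt(2)*t^2 + 4*sqrt(2)*t + 13*t + 3*sqrt(2)/2 + 13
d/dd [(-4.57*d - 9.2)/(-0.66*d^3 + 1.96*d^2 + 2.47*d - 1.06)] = (-6.0324*d^3 - 9.2588*d^2 + 36.064*d + 27.5682)/(0.4356*d^6 - 2.5872*d^5 + 0.581199999999999*d^4 + 11.0816*d^3 + 1.9457*d^2 - 5.2364*d + 1.1236)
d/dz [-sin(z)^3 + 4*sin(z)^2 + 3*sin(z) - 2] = (-3*sin(z)^2 + 8*sin(z) + 3)*cos(z)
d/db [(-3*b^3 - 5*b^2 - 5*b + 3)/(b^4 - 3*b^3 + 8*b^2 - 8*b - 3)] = (3*b^6 + 10*b^5 - 24*b^4 + 6*b^3 + 134*b^2 - 18*b + 39)/(b^8 - 6*b^7 + 25*b^6 - 64*b^5 + 106*b^4 - 110*b^3 + 16*b^2 + 48*b + 9)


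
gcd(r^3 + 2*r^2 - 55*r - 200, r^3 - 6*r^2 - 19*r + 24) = r - 8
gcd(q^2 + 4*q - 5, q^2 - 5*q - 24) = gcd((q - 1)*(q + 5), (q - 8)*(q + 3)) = 1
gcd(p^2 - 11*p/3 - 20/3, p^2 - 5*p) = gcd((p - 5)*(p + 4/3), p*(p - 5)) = p - 5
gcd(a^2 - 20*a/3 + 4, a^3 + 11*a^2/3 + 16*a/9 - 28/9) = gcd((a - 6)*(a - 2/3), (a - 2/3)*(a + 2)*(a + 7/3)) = a - 2/3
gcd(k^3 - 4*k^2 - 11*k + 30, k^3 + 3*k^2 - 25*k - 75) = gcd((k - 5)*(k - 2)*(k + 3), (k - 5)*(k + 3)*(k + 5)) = k^2 - 2*k - 15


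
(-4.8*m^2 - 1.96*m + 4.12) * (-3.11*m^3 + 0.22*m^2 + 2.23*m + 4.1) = 14.928*m^5 + 5.0396*m^4 - 23.9484*m^3 - 23.1444*m^2 + 1.1516*m + 16.892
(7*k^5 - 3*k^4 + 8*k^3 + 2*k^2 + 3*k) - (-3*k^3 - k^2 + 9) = 7*k^5 - 3*k^4 + 11*k^3 + 3*k^2 + 3*k - 9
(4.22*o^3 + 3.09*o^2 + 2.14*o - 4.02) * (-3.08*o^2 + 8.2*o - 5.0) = -12.9976*o^5 + 25.0868*o^4 - 2.3532*o^3 + 14.4796*o^2 - 43.664*o + 20.1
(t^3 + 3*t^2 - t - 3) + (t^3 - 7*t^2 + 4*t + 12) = 2*t^3 - 4*t^2 + 3*t + 9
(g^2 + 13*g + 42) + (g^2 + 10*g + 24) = 2*g^2 + 23*g + 66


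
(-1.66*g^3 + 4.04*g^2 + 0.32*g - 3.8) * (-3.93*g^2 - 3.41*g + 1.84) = 6.5238*g^5 - 10.2166*g^4 - 18.0884*g^3 + 21.2764*g^2 + 13.5468*g - 6.992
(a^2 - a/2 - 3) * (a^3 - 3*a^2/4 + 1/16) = a^5 - 5*a^4/4 - 21*a^3/8 + 37*a^2/16 - a/32 - 3/16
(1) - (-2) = 3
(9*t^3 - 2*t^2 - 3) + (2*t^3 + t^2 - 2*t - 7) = 11*t^3 - t^2 - 2*t - 10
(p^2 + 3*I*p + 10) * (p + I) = p^3 + 4*I*p^2 + 7*p + 10*I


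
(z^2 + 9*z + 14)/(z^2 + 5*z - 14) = (z + 2)/(z - 2)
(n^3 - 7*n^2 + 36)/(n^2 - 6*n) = n - 1 - 6/n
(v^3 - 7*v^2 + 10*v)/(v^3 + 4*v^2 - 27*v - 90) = v*(v - 2)/(v^2 + 9*v + 18)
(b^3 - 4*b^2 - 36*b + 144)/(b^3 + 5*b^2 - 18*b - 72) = (b - 6)/(b + 3)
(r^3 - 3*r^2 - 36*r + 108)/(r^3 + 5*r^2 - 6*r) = (r^2 - 9*r + 18)/(r*(r - 1))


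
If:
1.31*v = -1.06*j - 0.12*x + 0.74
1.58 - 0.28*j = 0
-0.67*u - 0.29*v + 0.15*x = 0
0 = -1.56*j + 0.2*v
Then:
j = 5.64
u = -136.40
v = 44.01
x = -524.17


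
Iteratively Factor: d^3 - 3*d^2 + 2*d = (d - 2)*(d^2 - d) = (d - 2)*(d - 1)*(d)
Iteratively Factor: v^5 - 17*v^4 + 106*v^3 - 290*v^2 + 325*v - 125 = (v - 5)*(v^4 - 12*v^3 + 46*v^2 - 60*v + 25) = (v - 5)*(v - 1)*(v^3 - 11*v^2 + 35*v - 25) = (v - 5)^2*(v - 1)*(v^2 - 6*v + 5) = (v - 5)^2*(v - 1)^2*(v - 5)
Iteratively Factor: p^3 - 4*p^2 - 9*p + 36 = (p + 3)*(p^2 - 7*p + 12) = (p - 3)*(p + 3)*(p - 4)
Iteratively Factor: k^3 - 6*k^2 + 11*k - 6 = (k - 3)*(k^2 - 3*k + 2) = (k - 3)*(k - 2)*(k - 1)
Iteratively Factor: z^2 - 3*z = (z - 3)*(z)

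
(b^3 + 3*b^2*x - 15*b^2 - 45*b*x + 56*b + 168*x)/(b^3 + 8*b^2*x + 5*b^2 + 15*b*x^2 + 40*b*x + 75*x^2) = (b^2 - 15*b + 56)/(b^2 + 5*b*x + 5*b + 25*x)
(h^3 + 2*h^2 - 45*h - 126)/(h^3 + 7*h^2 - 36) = (h - 7)/(h - 2)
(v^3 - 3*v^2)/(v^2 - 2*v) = v*(v - 3)/(v - 2)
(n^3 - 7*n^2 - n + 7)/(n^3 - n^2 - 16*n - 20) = (-n^3 + 7*n^2 + n - 7)/(-n^3 + n^2 + 16*n + 20)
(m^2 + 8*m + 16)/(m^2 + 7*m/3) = 3*(m^2 + 8*m + 16)/(m*(3*m + 7))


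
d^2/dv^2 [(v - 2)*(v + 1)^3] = 6*(v + 1)*(2*v - 1)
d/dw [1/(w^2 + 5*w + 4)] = (-2*w - 5)/(w^2 + 5*w + 4)^2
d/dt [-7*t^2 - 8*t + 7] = -14*t - 8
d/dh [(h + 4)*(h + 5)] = 2*h + 9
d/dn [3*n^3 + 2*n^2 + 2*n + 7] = 9*n^2 + 4*n + 2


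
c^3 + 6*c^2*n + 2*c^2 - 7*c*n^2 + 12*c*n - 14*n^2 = (c + 2)*(c - n)*(c + 7*n)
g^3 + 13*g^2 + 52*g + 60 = (g + 2)*(g + 5)*(g + 6)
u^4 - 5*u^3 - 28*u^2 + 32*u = u*(u - 8)*(u - 1)*(u + 4)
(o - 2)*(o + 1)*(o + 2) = o^3 + o^2 - 4*o - 4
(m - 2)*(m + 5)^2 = m^3 + 8*m^2 + 5*m - 50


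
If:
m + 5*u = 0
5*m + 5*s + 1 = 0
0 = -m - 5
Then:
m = -5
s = 24/5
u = 1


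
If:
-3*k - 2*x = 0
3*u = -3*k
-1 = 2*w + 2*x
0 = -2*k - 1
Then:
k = -1/2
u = 1/2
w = -5/4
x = 3/4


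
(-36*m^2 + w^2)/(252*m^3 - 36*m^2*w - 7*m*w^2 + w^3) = 1/(-7*m + w)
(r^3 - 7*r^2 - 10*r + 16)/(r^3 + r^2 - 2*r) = (r - 8)/r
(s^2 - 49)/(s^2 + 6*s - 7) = (s - 7)/(s - 1)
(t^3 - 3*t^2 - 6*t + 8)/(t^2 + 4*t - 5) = (t^2 - 2*t - 8)/(t + 5)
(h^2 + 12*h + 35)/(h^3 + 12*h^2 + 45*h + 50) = (h + 7)/(h^2 + 7*h + 10)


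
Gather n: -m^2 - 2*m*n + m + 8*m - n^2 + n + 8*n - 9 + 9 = -m^2 + 9*m - n^2 + n*(9 - 2*m)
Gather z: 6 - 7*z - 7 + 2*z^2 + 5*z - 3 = 2*z^2 - 2*z - 4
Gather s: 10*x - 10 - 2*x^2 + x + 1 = -2*x^2 + 11*x - 9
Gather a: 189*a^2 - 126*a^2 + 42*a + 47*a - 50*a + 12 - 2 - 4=63*a^2 + 39*a + 6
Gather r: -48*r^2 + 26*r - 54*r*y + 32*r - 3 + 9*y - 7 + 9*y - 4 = -48*r^2 + r*(58 - 54*y) + 18*y - 14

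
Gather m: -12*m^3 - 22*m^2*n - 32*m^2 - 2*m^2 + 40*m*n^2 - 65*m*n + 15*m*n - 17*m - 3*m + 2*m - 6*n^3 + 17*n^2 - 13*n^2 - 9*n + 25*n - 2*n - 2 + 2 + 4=-12*m^3 + m^2*(-22*n - 34) + m*(40*n^2 - 50*n - 18) - 6*n^3 + 4*n^2 + 14*n + 4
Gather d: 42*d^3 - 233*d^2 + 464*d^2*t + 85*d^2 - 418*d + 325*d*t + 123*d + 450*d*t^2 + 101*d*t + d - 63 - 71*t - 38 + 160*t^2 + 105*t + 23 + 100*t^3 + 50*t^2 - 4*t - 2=42*d^3 + d^2*(464*t - 148) + d*(450*t^2 + 426*t - 294) + 100*t^3 + 210*t^2 + 30*t - 80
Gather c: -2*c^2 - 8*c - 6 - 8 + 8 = -2*c^2 - 8*c - 6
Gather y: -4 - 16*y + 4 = -16*y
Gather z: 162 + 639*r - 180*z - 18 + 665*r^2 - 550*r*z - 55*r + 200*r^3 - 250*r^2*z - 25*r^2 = 200*r^3 + 640*r^2 + 584*r + z*(-250*r^2 - 550*r - 180) + 144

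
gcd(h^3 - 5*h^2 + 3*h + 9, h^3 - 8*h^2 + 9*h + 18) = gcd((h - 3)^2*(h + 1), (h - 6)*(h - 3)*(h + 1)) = h^2 - 2*h - 3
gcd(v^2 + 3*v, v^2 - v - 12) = v + 3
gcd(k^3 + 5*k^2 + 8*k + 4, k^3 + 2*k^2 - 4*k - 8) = k^2 + 4*k + 4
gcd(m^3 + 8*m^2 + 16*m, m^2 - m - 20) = m + 4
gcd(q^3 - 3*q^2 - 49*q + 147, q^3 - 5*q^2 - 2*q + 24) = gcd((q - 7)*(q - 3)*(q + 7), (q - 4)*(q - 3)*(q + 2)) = q - 3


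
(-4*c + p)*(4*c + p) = -16*c^2 + p^2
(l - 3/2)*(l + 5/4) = l^2 - l/4 - 15/8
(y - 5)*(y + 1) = y^2 - 4*y - 5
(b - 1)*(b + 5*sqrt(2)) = b^2 - b + 5*sqrt(2)*b - 5*sqrt(2)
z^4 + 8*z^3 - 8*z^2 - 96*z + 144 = (z - 2)^2*(z + 6)^2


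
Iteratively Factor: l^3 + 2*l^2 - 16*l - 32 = (l - 4)*(l^2 + 6*l + 8) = (l - 4)*(l + 2)*(l + 4)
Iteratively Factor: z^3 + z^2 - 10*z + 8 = (z + 4)*(z^2 - 3*z + 2) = (z - 1)*(z + 4)*(z - 2)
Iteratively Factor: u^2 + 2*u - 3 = (u + 3)*(u - 1)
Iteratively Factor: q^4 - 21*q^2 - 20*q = (q)*(q^3 - 21*q - 20) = q*(q - 5)*(q^2 + 5*q + 4) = q*(q - 5)*(q + 1)*(q + 4)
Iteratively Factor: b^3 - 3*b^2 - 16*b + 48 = (b + 4)*(b^2 - 7*b + 12) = (b - 4)*(b + 4)*(b - 3)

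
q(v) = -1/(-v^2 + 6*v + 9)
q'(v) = -(2*v - 6)/(-v^2 + 6*v + 9)^2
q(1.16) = -0.07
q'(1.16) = 0.02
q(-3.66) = 0.04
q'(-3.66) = 0.02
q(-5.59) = 0.02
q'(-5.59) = 0.01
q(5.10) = -0.07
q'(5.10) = -0.02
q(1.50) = -0.06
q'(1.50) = 0.01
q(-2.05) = 0.13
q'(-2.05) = 0.18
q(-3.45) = 0.04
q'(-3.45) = 0.02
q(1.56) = -0.06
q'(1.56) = 0.01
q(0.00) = -0.11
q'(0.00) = 0.07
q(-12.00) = 0.00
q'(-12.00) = 0.00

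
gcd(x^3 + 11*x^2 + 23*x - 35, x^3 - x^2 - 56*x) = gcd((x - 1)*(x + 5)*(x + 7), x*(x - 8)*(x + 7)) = x + 7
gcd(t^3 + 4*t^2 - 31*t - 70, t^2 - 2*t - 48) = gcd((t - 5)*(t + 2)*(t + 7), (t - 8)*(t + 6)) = 1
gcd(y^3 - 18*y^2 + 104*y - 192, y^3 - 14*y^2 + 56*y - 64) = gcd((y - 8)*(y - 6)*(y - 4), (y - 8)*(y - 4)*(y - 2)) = y^2 - 12*y + 32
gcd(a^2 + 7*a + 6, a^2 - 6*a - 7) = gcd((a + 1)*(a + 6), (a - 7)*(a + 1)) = a + 1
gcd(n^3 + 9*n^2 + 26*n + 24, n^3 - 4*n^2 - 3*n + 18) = n + 2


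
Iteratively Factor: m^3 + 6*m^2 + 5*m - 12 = (m + 3)*(m^2 + 3*m - 4) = (m + 3)*(m + 4)*(m - 1)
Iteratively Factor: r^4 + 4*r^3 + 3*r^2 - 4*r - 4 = (r + 2)*(r^3 + 2*r^2 - r - 2) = (r - 1)*(r + 2)*(r^2 + 3*r + 2) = (r - 1)*(r + 2)^2*(r + 1)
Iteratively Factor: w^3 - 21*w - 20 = (w - 5)*(w^2 + 5*w + 4) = (w - 5)*(w + 4)*(w + 1)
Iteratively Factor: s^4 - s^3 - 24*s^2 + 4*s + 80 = (s - 2)*(s^3 + s^2 - 22*s - 40) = (s - 2)*(s + 2)*(s^2 - s - 20) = (s - 2)*(s + 2)*(s + 4)*(s - 5)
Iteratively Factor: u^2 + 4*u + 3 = (u + 3)*(u + 1)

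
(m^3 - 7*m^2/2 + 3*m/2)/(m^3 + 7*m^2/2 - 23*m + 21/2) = m/(m + 7)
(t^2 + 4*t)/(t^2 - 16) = t/(t - 4)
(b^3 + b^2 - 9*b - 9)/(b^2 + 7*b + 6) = (b^2 - 9)/(b + 6)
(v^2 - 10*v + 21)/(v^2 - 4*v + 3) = (v - 7)/(v - 1)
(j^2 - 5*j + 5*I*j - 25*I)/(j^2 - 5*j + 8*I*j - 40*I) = (j + 5*I)/(j + 8*I)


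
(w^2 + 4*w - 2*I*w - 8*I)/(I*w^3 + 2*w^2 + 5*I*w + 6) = (w^2 + 4*w - 2*I*w - 8*I)/(I*w^3 + 2*w^2 + 5*I*w + 6)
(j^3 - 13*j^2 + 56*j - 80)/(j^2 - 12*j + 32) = (j^2 - 9*j + 20)/(j - 8)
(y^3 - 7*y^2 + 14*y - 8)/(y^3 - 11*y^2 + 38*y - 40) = (y - 1)/(y - 5)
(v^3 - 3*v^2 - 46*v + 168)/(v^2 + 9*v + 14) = (v^2 - 10*v + 24)/(v + 2)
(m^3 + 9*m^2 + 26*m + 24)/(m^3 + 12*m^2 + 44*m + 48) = (m + 3)/(m + 6)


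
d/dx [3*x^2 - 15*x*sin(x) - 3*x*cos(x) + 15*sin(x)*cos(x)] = 3*x*sin(x) - 15*x*cos(x) + 6*x - 15*sin(x) - 3*cos(x) + 15*cos(2*x)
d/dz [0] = 0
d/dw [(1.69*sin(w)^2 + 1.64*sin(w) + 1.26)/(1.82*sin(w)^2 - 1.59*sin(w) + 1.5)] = (-5.6719*sin(w)^2 + 0.4836*sin(w) + 4.4634)*cos(w)/(3.3124*sin(w)^4 - 5.7876*sin(w)^3 + 7.9881*sin(w)^2 - 4.77*sin(w) + 2.25)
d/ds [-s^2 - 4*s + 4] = -2*s - 4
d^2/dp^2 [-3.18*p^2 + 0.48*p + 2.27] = -6.36000000000000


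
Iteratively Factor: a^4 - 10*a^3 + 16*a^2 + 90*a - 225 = (a - 5)*(a^3 - 5*a^2 - 9*a + 45) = (a - 5)^2*(a^2 - 9) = (a - 5)^2*(a + 3)*(a - 3)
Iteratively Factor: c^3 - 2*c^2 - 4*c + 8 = (c + 2)*(c^2 - 4*c + 4) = (c - 2)*(c + 2)*(c - 2)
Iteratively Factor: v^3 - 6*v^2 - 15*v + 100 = (v - 5)*(v^2 - v - 20) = (v - 5)*(v + 4)*(v - 5)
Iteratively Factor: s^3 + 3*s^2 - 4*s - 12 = (s + 2)*(s^2 + s - 6) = (s + 2)*(s + 3)*(s - 2)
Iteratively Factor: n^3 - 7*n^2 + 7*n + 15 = (n - 3)*(n^2 - 4*n - 5) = (n - 5)*(n - 3)*(n + 1)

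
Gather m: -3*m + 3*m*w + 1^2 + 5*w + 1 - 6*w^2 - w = m*(3*w - 3) - 6*w^2 + 4*w + 2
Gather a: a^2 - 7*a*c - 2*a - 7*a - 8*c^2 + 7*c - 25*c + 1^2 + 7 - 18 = a^2 + a*(-7*c - 9) - 8*c^2 - 18*c - 10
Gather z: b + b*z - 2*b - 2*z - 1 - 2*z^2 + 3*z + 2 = -b - 2*z^2 + z*(b + 1) + 1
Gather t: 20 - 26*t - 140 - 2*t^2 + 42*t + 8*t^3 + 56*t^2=8*t^3 + 54*t^2 + 16*t - 120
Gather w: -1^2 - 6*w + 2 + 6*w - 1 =0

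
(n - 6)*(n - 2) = n^2 - 8*n + 12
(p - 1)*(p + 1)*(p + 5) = p^3 + 5*p^2 - p - 5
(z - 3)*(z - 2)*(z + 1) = z^3 - 4*z^2 + z + 6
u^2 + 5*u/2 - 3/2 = (u - 1/2)*(u + 3)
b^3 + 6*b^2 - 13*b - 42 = (b - 3)*(b + 2)*(b + 7)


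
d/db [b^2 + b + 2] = 2*b + 1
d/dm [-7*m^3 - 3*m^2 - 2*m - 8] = -21*m^2 - 6*m - 2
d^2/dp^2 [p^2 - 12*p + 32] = 2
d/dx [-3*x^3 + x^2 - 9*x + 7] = -9*x^2 + 2*x - 9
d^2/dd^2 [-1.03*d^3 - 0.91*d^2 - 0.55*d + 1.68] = -6.18*d - 1.82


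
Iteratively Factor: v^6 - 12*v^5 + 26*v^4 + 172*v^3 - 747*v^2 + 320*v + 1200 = (v + 4)*(v^5 - 16*v^4 + 90*v^3 - 188*v^2 + 5*v + 300) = (v + 1)*(v + 4)*(v^4 - 17*v^3 + 107*v^2 - 295*v + 300) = (v - 3)*(v + 1)*(v + 4)*(v^3 - 14*v^2 + 65*v - 100) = (v - 5)*(v - 3)*(v + 1)*(v + 4)*(v^2 - 9*v + 20) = (v - 5)^2*(v - 3)*(v + 1)*(v + 4)*(v - 4)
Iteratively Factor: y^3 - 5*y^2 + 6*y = (y - 3)*(y^2 - 2*y) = (y - 3)*(y - 2)*(y)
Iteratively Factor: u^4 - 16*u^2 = (u)*(u^3 - 16*u) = u^2*(u^2 - 16) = u^2*(u + 4)*(u - 4)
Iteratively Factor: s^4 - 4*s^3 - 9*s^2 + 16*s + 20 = (s + 1)*(s^3 - 5*s^2 - 4*s + 20) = (s + 1)*(s + 2)*(s^2 - 7*s + 10) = (s - 2)*(s + 1)*(s + 2)*(s - 5)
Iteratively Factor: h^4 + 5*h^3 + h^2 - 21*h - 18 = (h + 1)*(h^3 + 4*h^2 - 3*h - 18) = (h + 1)*(h + 3)*(h^2 + h - 6) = (h + 1)*(h + 3)^2*(h - 2)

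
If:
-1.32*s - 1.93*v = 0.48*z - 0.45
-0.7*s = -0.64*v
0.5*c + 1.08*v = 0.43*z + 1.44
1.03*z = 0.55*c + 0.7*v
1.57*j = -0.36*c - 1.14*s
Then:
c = 6.31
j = -1.22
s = -0.31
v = -0.34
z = 3.14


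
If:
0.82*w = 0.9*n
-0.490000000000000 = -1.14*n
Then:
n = 0.43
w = 0.47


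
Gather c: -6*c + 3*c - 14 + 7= -3*c - 7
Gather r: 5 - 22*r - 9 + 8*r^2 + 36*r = 8*r^2 + 14*r - 4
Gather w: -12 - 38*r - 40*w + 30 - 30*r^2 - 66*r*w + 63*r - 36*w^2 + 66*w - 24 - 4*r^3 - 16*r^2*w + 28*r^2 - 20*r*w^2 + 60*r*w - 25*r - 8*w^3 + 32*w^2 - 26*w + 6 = -4*r^3 - 2*r^2 - 8*w^3 + w^2*(-20*r - 4) + w*(-16*r^2 - 6*r)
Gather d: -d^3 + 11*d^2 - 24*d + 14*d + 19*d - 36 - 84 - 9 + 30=-d^3 + 11*d^2 + 9*d - 99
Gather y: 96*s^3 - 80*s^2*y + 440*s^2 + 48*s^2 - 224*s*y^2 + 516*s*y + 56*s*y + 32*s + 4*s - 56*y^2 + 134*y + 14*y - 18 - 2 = 96*s^3 + 488*s^2 + 36*s + y^2*(-224*s - 56) + y*(-80*s^2 + 572*s + 148) - 20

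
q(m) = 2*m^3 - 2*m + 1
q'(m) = 6*m^2 - 2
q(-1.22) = -0.19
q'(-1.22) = 6.93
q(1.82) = 9.42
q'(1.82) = 17.87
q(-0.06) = 1.12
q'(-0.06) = -1.98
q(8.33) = 1140.36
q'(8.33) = 414.33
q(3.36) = 70.15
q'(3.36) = 65.74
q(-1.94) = -9.72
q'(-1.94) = 20.58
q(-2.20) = -15.90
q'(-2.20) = 27.04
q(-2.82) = -38.21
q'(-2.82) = 45.71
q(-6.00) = -419.00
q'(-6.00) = 214.00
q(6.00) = 421.00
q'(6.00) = 214.00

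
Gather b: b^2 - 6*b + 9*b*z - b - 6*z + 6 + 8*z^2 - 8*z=b^2 + b*(9*z - 7) + 8*z^2 - 14*z + 6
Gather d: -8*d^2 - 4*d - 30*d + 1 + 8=-8*d^2 - 34*d + 9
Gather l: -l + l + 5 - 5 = 0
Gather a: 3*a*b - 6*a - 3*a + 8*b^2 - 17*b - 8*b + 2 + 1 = a*(3*b - 9) + 8*b^2 - 25*b + 3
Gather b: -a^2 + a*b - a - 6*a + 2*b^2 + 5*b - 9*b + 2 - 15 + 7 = -a^2 - 7*a + 2*b^2 + b*(a - 4) - 6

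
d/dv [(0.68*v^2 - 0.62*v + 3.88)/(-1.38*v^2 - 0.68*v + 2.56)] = (-1.318*v^2 + 14.1904*v + 1.0512)/(1.9044*v^4 + 1.8768*v^3 - 6.6032*v^2 - 3.4816*v + 6.5536)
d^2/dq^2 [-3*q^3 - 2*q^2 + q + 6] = -18*q - 4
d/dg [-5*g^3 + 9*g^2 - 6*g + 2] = -15*g^2 + 18*g - 6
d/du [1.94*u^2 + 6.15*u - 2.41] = 3.88*u + 6.15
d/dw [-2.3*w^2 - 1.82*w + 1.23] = -4.6*w - 1.82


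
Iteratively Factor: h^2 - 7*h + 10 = (h - 2)*(h - 5)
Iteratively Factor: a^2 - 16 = (a + 4)*(a - 4)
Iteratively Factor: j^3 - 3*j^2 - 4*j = (j)*(j^2 - 3*j - 4) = j*(j - 4)*(j + 1)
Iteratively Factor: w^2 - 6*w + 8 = (w - 4)*(w - 2)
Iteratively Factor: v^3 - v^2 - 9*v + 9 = (v + 3)*(v^2 - 4*v + 3) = (v - 1)*(v + 3)*(v - 3)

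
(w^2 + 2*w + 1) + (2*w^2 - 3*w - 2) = 3*w^2 - w - 1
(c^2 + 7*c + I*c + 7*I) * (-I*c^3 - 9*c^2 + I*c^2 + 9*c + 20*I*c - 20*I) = -I*c^5 - 8*c^4 - 6*I*c^4 - 48*c^3 + 18*I*c^3 + 36*c^2 + 66*I*c^2 - 120*c - 77*I*c + 140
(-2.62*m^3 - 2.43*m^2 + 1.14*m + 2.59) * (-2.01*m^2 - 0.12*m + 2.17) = 5.2662*m^5 + 5.1987*m^4 - 7.6852*m^3 - 10.6158*m^2 + 2.163*m + 5.6203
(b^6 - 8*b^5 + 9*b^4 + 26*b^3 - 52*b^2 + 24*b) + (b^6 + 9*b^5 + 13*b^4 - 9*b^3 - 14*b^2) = 2*b^6 + b^5 + 22*b^4 + 17*b^3 - 66*b^2 + 24*b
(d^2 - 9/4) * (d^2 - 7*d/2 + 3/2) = d^4 - 7*d^3/2 - 3*d^2/4 + 63*d/8 - 27/8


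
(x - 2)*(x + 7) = x^2 + 5*x - 14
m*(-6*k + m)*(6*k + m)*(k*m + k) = -36*k^3*m^2 - 36*k^3*m + k*m^4 + k*m^3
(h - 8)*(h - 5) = h^2 - 13*h + 40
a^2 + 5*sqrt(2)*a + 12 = (a + 2*sqrt(2))*(a + 3*sqrt(2))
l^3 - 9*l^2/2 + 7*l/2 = l*(l - 7/2)*(l - 1)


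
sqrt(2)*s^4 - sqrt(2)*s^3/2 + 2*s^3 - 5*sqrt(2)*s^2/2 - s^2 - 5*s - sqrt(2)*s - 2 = (s - 2)*(s + 1/2)*(s + sqrt(2))*(sqrt(2)*s + sqrt(2))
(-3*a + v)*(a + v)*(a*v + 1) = -3*a^3*v - 2*a^2*v^2 - 3*a^2 + a*v^3 - 2*a*v + v^2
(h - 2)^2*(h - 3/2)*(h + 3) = h^4 - 5*h^3/2 - 13*h^2/2 + 24*h - 18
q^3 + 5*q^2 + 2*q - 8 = (q - 1)*(q + 2)*(q + 4)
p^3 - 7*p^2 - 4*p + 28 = (p - 7)*(p - 2)*(p + 2)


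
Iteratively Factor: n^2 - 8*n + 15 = (n - 5)*(n - 3)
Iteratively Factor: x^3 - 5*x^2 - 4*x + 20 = (x - 5)*(x^2 - 4) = (x - 5)*(x + 2)*(x - 2)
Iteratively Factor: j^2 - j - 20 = (j - 5)*(j + 4)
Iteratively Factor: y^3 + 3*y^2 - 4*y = (y)*(y^2 + 3*y - 4) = y*(y - 1)*(y + 4)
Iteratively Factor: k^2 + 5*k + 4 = (k + 1)*(k + 4)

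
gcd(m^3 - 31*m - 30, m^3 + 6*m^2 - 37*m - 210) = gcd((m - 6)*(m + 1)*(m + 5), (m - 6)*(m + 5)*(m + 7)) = m^2 - m - 30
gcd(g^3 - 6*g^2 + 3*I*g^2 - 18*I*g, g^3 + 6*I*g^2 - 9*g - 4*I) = 1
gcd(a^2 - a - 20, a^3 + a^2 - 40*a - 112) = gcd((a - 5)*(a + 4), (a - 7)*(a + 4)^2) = a + 4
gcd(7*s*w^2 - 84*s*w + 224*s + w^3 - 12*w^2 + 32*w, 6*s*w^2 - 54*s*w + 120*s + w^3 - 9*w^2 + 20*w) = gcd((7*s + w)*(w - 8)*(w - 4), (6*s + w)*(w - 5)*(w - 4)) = w - 4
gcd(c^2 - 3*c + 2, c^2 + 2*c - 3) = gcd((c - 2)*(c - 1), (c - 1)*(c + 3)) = c - 1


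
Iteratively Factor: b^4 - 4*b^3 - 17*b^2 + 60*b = (b - 5)*(b^3 + b^2 - 12*b) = (b - 5)*(b + 4)*(b^2 - 3*b) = (b - 5)*(b - 3)*(b + 4)*(b)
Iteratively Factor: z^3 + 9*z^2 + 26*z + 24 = (z + 3)*(z^2 + 6*z + 8) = (z + 3)*(z + 4)*(z + 2)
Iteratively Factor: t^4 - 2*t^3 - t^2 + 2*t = (t - 2)*(t^3 - t) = (t - 2)*(t - 1)*(t^2 + t) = t*(t - 2)*(t - 1)*(t + 1)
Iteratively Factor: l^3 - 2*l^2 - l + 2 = (l - 2)*(l^2 - 1) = (l - 2)*(l - 1)*(l + 1)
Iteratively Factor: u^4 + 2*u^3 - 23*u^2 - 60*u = (u + 4)*(u^3 - 2*u^2 - 15*u) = (u - 5)*(u + 4)*(u^2 + 3*u) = (u - 5)*(u + 3)*(u + 4)*(u)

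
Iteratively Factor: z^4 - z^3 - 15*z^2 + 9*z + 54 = (z - 3)*(z^3 + 2*z^2 - 9*z - 18) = (z - 3)*(z + 3)*(z^2 - z - 6) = (z - 3)^2*(z + 3)*(z + 2)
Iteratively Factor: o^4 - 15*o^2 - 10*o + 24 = (o - 1)*(o^3 + o^2 - 14*o - 24) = (o - 1)*(o + 2)*(o^2 - o - 12) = (o - 1)*(o + 2)*(o + 3)*(o - 4)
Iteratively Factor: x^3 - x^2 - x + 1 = (x + 1)*(x^2 - 2*x + 1) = (x - 1)*(x + 1)*(x - 1)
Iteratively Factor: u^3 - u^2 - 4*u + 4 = (u + 2)*(u^2 - 3*u + 2) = (u - 1)*(u + 2)*(u - 2)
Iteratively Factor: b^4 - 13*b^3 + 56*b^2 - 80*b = (b - 4)*(b^3 - 9*b^2 + 20*b) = b*(b - 4)*(b^2 - 9*b + 20) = b*(b - 5)*(b - 4)*(b - 4)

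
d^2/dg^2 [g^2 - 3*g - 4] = 2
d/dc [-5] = 0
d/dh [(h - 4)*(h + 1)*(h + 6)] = 3*h^2 + 6*h - 22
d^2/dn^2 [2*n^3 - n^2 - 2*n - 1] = 12*n - 2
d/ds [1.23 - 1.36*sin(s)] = -1.36*cos(s)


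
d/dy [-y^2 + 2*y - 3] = 2 - 2*y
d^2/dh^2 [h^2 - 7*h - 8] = 2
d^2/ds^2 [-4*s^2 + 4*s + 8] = -8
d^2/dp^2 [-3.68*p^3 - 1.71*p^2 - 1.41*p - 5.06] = -22.08*p - 3.42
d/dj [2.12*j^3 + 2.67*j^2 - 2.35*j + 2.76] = 6.36*j^2 + 5.34*j - 2.35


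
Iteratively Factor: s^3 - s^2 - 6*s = (s + 2)*(s^2 - 3*s) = s*(s + 2)*(s - 3)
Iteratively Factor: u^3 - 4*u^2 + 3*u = (u - 1)*(u^2 - 3*u) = u*(u - 1)*(u - 3)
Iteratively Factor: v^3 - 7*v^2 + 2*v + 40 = (v - 5)*(v^2 - 2*v - 8) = (v - 5)*(v - 4)*(v + 2)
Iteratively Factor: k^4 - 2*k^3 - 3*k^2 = (k - 3)*(k^3 + k^2) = k*(k - 3)*(k^2 + k) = k^2*(k - 3)*(k + 1)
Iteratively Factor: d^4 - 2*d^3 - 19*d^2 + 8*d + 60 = (d - 2)*(d^3 - 19*d - 30) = (d - 2)*(d + 2)*(d^2 - 2*d - 15) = (d - 2)*(d + 2)*(d + 3)*(d - 5)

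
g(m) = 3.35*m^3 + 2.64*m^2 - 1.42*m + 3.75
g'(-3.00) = 73.19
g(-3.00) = -58.68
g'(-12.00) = 1382.42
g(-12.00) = -5387.85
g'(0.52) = 4.04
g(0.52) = 4.20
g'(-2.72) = 58.57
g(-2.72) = -40.27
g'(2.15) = 56.39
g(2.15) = 46.19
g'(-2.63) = 54.21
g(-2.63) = -35.20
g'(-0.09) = -1.81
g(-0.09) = 3.90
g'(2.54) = 76.83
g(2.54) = 72.07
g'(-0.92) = 2.23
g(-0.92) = 4.68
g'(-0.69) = -0.28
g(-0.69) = 4.89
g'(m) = 10.05*m^2 + 5.28*m - 1.42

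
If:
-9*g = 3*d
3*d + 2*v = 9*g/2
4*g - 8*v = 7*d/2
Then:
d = 0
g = 0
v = 0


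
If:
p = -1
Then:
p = -1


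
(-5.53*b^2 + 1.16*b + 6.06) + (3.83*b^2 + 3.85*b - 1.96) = -1.7*b^2 + 5.01*b + 4.1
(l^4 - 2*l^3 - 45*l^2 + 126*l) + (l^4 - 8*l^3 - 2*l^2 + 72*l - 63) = 2*l^4 - 10*l^3 - 47*l^2 + 198*l - 63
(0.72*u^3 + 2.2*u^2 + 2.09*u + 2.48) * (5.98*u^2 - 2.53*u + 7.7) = 4.3056*u^5 + 11.3344*u^4 + 12.4762*u^3 + 26.4827*u^2 + 9.8186*u + 19.096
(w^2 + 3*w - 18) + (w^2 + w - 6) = 2*w^2 + 4*w - 24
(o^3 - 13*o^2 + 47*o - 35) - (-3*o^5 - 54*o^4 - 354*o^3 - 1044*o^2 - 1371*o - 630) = 3*o^5 + 54*o^4 + 355*o^3 + 1031*o^2 + 1418*o + 595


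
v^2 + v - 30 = (v - 5)*(v + 6)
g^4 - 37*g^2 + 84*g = g*(g - 4)*(g - 3)*(g + 7)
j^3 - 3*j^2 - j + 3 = (j - 3)*(j - 1)*(j + 1)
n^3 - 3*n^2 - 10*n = n*(n - 5)*(n + 2)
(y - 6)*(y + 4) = y^2 - 2*y - 24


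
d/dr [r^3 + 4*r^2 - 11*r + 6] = 3*r^2 + 8*r - 11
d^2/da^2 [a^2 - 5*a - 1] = 2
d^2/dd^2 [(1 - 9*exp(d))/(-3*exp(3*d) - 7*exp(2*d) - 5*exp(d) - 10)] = (324*exp(6*d) + 486*exp(5*d) - 330*exp(4*d) - 4051*exp(3*d) - 3615*exp(2*d) - 195*exp(d) + 950)*exp(d)/(27*exp(9*d) + 189*exp(8*d) + 576*exp(7*d) + 1243*exp(6*d) + 2220*exp(5*d) + 2895*exp(4*d) + 3125*exp(3*d) + 2850*exp(2*d) + 1500*exp(d) + 1000)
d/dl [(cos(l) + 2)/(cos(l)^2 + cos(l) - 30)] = (cos(l)^2 + 4*cos(l) + 32)*sin(l)/(cos(l)^2 + cos(l) - 30)^2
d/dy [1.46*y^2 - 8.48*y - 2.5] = 2.92*y - 8.48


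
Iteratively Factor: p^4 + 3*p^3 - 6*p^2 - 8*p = (p)*(p^3 + 3*p^2 - 6*p - 8) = p*(p + 1)*(p^2 + 2*p - 8) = p*(p + 1)*(p + 4)*(p - 2)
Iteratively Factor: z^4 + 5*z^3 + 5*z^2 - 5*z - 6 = (z + 3)*(z^3 + 2*z^2 - z - 2) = (z - 1)*(z + 3)*(z^2 + 3*z + 2) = (z - 1)*(z + 2)*(z + 3)*(z + 1)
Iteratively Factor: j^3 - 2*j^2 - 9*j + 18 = (j - 2)*(j^2 - 9) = (j - 2)*(j + 3)*(j - 3)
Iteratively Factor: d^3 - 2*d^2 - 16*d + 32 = (d - 4)*(d^2 + 2*d - 8) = (d - 4)*(d + 4)*(d - 2)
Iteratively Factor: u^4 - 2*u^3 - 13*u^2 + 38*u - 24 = (u - 3)*(u^3 + u^2 - 10*u + 8) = (u - 3)*(u - 1)*(u^2 + 2*u - 8) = (u - 3)*(u - 1)*(u + 4)*(u - 2)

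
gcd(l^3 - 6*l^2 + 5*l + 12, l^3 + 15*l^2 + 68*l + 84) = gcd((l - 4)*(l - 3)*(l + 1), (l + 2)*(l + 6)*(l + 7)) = 1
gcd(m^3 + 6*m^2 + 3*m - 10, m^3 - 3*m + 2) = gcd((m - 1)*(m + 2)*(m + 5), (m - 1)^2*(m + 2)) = m^2 + m - 2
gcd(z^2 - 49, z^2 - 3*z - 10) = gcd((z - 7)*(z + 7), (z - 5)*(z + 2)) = 1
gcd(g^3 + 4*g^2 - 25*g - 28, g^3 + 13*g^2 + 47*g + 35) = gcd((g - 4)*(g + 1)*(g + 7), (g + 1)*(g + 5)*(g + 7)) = g^2 + 8*g + 7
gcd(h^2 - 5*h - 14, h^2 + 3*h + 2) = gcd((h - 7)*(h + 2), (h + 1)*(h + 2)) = h + 2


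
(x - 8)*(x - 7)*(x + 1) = x^3 - 14*x^2 + 41*x + 56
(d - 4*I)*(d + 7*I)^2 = d^3 + 10*I*d^2 + 7*d + 196*I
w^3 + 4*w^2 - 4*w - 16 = (w - 2)*(w + 2)*(w + 4)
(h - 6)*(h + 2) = h^2 - 4*h - 12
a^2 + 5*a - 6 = (a - 1)*(a + 6)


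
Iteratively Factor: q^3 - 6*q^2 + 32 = (q + 2)*(q^2 - 8*q + 16) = (q - 4)*(q + 2)*(q - 4)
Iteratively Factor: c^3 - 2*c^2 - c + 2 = (c - 1)*(c^2 - c - 2) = (c - 2)*(c - 1)*(c + 1)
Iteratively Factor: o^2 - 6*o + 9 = (o - 3)*(o - 3)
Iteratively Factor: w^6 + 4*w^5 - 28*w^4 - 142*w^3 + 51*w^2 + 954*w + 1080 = (w + 4)*(w^5 - 28*w^3 - 30*w^2 + 171*w + 270) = (w + 3)*(w + 4)*(w^4 - 3*w^3 - 19*w^2 + 27*w + 90) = (w + 2)*(w + 3)*(w + 4)*(w^3 - 5*w^2 - 9*w + 45) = (w + 2)*(w + 3)^2*(w + 4)*(w^2 - 8*w + 15) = (w - 3)*(w + 2)*(w + 3)^2*(w + 4)*(w - 5)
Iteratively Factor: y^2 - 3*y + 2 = (y - 2)*(y - 1)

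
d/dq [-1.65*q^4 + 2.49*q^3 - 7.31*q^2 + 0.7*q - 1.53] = -6.6*q^3 + 7.47*q^2 - 14.62*q + 0.7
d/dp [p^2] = 2*p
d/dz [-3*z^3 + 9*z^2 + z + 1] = -9*z^2 + 18*z + 1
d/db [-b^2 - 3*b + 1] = -2*b - 3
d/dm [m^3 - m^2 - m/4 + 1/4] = 3*m^2 - 2*m - 1/4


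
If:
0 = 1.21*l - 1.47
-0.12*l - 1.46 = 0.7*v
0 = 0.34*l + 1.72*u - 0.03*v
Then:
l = 1.21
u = -0.28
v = -2.29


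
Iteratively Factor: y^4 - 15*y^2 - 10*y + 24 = (y + 3)*(y^3 - 3*y^2 - 6*y + 8) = (y - 4)*(y + 3)*(y^2 + y - 2) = (y - 4)*(y + 2)*(y + 3)*(y - 1)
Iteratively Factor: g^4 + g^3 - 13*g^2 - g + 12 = (g + 4)*(g^3 - 3*g^2 - g + 3) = (g - 1)*(g + 4)*(g^2 - 2*g - 3) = (g - 3)*(g - 1)*(g + 4)*(g + 1)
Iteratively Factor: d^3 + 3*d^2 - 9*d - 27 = (d + 3)*(d^2 - 9) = (d - 3)*(d + 3)*(d + 3)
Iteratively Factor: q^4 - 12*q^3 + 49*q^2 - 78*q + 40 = (q - 1)*(q^3 - 11*q^2 + 38*q - 40) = (q - 5)*(q - 1)*(q^2 - 6*q + 8) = (q - 5)*(q - 2)*(q - 1)*(q - 4)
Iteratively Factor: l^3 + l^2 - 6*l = (l)*(l^2 + l - 6) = l*(l + 3)*(l - 2)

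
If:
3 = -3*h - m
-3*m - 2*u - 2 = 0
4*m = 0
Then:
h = -1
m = 0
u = -1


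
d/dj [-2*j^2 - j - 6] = -4*j - 1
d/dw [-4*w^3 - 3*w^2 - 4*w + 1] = -12*w^2 - 6*w - 4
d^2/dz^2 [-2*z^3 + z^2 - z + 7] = 2 - 12*z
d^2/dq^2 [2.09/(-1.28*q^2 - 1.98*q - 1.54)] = (6.848512*q^2 + 10.593792*q - 2.09*(2.56*q + 1.98)*(5.12*q + 3.96) + 8.239616)/(1.28*q^2 + 1.98*q + 1.54)^3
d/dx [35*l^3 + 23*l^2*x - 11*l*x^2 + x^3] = 23*l^2 - 22*l*x + 3*x^2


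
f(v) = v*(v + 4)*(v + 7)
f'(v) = v*(v + 4) + v*(v + 7) + (v + 4)*(v + 7) = 3*v^2 + 22*v + 28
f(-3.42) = -7.10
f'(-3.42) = -12.15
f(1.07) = 43.78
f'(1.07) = 54.97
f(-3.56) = -5.39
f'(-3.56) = -12.30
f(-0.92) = -17.23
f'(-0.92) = 10.30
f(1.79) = 91.10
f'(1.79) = 76.99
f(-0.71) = -14.69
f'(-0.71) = 13.89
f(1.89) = 98.96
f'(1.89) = 80.30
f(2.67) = 172.21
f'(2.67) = 108.13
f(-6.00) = 12.00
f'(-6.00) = 4.00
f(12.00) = 3648.00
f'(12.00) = 724.00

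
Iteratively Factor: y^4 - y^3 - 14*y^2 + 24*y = (y - 2)*(y^3 + y^2 - 12*y) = y*(y - 2)*(y^2 + y - 12) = y*(y - 2)*(y + 4)*(y - 3)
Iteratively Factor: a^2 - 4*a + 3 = (a - 1)*(a - 3)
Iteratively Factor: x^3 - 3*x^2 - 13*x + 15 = (x - 1)*(x^2 - 2*x - 15) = (x - 1)*(x + 3)*(x - 5)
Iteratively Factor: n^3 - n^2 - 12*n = (n + 3)*(n^2 - 4*n) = n*(n + 3)*(n - 4)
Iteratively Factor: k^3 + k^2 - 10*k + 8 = (k - 1)*(k^2 + 2*k - 8) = (k - 2)*(k - 1)*(k + 4)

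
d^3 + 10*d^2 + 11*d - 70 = (d - 2)*(d + 5)*(d + 7)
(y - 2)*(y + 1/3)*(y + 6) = y^3 + 13*y^2/3 - 32*y/3 - 4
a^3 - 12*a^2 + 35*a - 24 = (a - 8)*(a - 3)*(a - 1)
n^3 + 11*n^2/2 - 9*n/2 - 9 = (n - 3/2)*(n + 1)*(n + 6)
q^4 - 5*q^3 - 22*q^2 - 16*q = q*(q - 8)*(q + 1)*(q + 2)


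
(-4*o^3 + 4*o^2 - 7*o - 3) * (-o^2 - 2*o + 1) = 4*o^5 + 4*o^4 - 5*o^3 + 21*o^2 - o - 3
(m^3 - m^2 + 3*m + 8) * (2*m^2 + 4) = 2*m^5 - 2*m^4 + 10*m^3 + 12*m^2 + 12*m + 32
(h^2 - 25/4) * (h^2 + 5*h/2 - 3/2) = h^4 + 5*h^3/2 - 31*h^2/4 - 125*h/8 + 75/8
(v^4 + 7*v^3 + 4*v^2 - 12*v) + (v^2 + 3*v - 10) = v^4 + 7*v^3 + 5*v^2 - 9*v - 10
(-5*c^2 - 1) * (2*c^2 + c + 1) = -10*c^4 - 5*c^3 - 7*c^2 - c - 1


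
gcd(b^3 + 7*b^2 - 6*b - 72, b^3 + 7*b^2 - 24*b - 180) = b + 6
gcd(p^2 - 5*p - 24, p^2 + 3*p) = p + 3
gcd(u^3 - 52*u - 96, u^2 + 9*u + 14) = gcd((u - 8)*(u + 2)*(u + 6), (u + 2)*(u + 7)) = u + 2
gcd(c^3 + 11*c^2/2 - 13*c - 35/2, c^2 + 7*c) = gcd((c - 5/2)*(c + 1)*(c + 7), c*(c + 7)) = c + 7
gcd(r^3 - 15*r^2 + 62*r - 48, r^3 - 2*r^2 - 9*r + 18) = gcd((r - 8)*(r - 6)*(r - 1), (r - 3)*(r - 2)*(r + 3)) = 1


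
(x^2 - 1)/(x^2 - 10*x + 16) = (x^2 - 1)/(x^2 - 10*x + 16)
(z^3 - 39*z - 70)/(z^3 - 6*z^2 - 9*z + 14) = (z + 5)/(z - 1)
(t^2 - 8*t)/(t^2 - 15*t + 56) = t/(t - 7)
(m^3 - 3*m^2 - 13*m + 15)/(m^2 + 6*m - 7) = (m^2 - 2*m - 15)/(m + 7)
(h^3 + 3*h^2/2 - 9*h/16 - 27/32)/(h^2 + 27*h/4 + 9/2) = (8*h^2 + 6*h - 9)/(8*(h + 6))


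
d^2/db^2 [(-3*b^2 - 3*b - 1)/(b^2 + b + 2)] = 10*(3*b^2 + 3*b - 1)/(b^6 + 3*b^5 + 9*b^4 + 13*b^3 + 18*b^2 + 12*b + 8)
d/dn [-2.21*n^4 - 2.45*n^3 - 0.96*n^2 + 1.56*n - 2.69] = -8.84*n^3 - 7.35*n^2 - 1.92*n + 1.56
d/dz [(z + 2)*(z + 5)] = 2*z + 7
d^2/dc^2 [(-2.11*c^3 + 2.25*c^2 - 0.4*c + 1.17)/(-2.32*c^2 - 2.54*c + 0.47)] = (-7.105427357601e-15*c^4 + 62.65076*c^3 - 67.618356*c^2 - 35.953902*c - 17.68729)/(12.487168*c^6 + 41.013888*c^5 + 37.313952*c^4 - 0.230631999999996*c^3 - 7.559292*c^2 + 1.683258*c - 0.103823)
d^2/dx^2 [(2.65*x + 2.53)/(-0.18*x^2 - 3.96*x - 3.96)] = (-(0.36*x + 3.96)*(0.72*x + 7.92)*(2.65*x + 2.53) + (2.862*x + 21.8988)*(0.18*x^2 + 3.96*x + 3.96))/(0.18*x^2 + 3.96*x + 3.96)^3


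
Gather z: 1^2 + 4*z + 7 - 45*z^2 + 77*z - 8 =-45*z^2 + 81*z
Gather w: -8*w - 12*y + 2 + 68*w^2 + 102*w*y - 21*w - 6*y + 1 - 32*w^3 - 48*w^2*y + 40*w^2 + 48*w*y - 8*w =-32*w^3 + w^2*(108 - 48*y) + w*(150*y - 37) - 18*y + 3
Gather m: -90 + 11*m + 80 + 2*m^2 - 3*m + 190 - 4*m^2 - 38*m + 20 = -2*m^2 - 30*m + 200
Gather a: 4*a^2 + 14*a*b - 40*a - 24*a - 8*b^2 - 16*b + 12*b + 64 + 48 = 4*a^2 + a*(14*b - 64) - 8*b^2 - 4*b + 112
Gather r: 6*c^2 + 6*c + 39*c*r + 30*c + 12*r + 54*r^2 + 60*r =6*c^2 + 36*c + 54*r^2 + r*(39*c + 72)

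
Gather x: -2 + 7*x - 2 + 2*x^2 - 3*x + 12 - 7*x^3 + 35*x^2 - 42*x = -7*x^3 + 37*x^2 - 38*x + 8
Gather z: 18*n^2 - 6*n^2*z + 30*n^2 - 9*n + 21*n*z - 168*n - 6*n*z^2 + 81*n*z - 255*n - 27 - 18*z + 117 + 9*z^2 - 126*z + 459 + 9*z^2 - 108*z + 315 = 48*n^2 - 432*n + z^2*(18 - 6*n) + z*(-6*n^2 + 102*n - 252) + 864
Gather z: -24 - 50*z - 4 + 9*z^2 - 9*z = 9*z^2 - 59*z - 28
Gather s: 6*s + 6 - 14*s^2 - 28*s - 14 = -14*s^2 - 22*s - 8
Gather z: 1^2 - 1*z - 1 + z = 0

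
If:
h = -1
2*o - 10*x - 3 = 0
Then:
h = -1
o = 5*x + 3/2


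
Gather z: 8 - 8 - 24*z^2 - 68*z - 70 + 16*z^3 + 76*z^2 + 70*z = 16*z^3 + 52*z^2 + 2*z - 70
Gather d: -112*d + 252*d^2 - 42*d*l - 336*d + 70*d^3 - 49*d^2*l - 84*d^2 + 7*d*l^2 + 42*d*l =70*d^3 + d^2*(168 - 49*l) + d*(7*l^2 - 448)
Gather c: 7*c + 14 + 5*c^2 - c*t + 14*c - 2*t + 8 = 5*c^2 + c*(21 - t) - 2*t + 22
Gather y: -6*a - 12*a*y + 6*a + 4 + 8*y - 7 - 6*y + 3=y*(2 - 12*a)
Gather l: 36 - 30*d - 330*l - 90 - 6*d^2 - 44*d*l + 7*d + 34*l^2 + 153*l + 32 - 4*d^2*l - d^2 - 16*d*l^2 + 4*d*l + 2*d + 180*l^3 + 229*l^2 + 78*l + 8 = -7*d^2 - 21*d + 180*l^3 + l^2*(263 - 16*d) + l*(-4*d^2 - 40*d - 99) - 14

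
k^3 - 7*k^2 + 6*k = k*(k - 6)*(k - 1)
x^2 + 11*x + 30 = (x + 5)*(x + 6)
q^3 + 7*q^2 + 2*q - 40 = (q - 2)*(q + 4)*(q + 5)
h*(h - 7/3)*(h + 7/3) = h^3 - 49*h/9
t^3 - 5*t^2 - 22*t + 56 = (t - 7)*(t - 2)*(t + 4)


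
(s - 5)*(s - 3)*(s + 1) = s^3 - 7*s^2 + 7*s + 15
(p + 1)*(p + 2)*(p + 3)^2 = p^4 + 9*p^3 + 29*p^2 + 39*p + 18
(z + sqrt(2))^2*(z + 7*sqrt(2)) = z^3 + 9*sqrt(2)*z^2 + 30*z + 14*sqrt(2)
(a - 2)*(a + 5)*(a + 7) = a^3 + 10*a^2 + 11*a - 70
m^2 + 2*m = m*(m + 2)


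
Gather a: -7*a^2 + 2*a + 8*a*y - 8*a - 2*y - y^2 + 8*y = -7*a^2 + a*(8*y - 6) - y^2 + 6*y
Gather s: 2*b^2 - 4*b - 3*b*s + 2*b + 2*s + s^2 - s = 2*b^2 - 2*b + s^2 + s*(1 - 3*b)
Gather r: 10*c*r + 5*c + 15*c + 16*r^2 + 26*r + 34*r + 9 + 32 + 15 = 20*c + 16*r^2 + r*(10*c + 60) + 56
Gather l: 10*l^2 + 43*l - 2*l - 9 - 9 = 10*l^2 + 41*l - 18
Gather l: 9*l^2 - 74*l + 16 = 9*l^2 - 74*l + 16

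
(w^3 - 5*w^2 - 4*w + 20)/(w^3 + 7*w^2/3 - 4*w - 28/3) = 3*(w - 5)/(3*w + 7)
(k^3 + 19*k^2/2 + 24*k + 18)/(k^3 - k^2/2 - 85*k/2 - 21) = (2*k^2 + 7*k + 6)/(2*k^2 - 13*k - 7)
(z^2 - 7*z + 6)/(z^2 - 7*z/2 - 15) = 2*(z - 1)/(2*z + 5)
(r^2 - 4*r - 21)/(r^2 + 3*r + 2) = (r^2 - 4*r - 21)/(r^2 + 3*r + 2)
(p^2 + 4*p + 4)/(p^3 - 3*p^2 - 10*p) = (p + 2)/(p*(p - 5))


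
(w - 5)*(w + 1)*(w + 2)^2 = w^4 - 17*w^2 - 36*w - 20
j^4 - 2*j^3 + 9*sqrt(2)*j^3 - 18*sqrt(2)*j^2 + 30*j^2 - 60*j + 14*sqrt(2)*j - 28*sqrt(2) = (j - 2)*(j + sqrt(2))^2*(j + 7*sqrt(2))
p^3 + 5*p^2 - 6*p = p*(p - 1)*(p + 6)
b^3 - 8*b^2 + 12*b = b*(b - 6)*(b - 2)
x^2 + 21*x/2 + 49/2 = (x + 7/2)*(x + 7)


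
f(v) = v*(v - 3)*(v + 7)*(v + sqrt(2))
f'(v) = v*(v - 3)*(v + 7) + v*(v - 3)*(v + sqrt(2)) + v*(v + 7)*(v + sqrt(2)) + (v - 3)*(v + 7)*(v + sqrt(2))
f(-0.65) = 11.51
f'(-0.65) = -3.99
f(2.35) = -53.76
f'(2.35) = 39.80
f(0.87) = -33.31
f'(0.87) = -41.47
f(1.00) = -38.63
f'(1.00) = -40.14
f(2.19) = -58.76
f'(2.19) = 23.01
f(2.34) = -54.15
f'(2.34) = 38.69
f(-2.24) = -46.14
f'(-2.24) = 75.58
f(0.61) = -22.46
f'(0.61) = -41.47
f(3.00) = 0.00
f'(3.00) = 132.43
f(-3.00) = -114.18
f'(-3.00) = 100.54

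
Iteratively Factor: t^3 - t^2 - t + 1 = (t - 1)*(t^2 - 1) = (t - 1)^2*(t + 1)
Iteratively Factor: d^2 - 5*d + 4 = (d - 1)*(d - 4)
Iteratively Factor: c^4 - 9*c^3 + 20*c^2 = (c - 5)*(c^3 - 4*c^2) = c*(c - 5)*(c^2 - 4*c) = c*(c - 5)*(c - 4)*(c)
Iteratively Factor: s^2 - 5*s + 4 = (s - 1)*(s - 4)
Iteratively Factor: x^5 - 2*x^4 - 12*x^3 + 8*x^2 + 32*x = (x - 2)*(x^4 - 12*x^2 - 16*x) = (x - 2)*(x + 2)*(x^3 - 2*x^2 - 8*x) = (x - 2)*(x + 2)^2*(x^2 - 4*x) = x*(x - 2)*(x + 2)^2*(x - 4)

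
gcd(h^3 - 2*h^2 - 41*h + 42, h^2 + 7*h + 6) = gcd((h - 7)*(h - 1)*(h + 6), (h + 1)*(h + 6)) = h + 6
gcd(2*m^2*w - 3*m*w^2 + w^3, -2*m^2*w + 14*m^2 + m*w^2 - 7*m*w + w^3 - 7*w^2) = -m + w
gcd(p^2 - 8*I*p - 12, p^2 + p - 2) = 1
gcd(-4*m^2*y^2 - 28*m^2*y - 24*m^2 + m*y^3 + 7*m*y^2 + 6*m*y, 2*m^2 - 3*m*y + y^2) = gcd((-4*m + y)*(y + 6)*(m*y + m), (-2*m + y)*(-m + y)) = 1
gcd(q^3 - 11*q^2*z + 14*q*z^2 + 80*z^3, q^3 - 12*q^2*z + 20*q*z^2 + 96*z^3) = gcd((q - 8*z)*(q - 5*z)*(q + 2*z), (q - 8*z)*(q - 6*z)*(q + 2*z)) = -q^2 + 6*q*z + 16*z^2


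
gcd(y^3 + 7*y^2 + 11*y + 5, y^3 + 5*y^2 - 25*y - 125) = y + 5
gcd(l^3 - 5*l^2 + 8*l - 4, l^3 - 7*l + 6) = l^2 - 3*l + 2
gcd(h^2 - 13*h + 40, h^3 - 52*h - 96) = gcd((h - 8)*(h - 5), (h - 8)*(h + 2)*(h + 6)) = h - 8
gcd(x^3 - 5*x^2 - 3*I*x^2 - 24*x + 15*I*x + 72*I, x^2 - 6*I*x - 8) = 1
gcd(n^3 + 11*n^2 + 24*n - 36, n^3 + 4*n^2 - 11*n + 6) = n^2 + 5*n - 6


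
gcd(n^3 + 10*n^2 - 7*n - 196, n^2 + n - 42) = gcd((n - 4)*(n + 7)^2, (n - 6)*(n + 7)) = n + 7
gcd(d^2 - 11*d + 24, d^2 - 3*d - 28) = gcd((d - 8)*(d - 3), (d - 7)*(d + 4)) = 1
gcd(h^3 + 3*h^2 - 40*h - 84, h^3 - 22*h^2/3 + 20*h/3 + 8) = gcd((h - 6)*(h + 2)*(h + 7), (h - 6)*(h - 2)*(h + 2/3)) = h - 6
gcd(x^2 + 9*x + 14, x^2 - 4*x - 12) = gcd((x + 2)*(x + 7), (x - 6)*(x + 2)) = x + 2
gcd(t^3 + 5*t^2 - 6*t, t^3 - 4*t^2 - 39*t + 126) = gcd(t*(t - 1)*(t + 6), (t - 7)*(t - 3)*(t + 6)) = t + 6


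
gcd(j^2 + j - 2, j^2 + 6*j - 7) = j - 1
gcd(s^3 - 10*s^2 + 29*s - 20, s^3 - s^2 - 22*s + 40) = s - 4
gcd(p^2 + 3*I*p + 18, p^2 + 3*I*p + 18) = p^2 + 3*I*p + 18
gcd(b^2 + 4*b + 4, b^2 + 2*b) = b + 2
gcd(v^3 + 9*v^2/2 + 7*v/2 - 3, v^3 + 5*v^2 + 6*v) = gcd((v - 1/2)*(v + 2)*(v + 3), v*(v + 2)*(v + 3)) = v^2 + 5*v + 6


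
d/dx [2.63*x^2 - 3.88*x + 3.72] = 5.26*x - 3.88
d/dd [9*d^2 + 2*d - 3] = 18*d + 2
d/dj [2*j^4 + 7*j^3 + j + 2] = 8*j^3 + 21*j^2 + 1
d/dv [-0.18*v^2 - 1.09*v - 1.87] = -0.36*v - 1.09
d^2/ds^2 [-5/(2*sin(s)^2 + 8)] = 5*(2*sin(s)^4 - 11*sin(s)^2 + 4)/(sin(s)^2 + 4)^3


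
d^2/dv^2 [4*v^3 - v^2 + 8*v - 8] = 24*v - 2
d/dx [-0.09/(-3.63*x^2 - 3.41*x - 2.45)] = (-0.6534*x - 0.3069)/(3.63*x^2 + 3.41*x + 2.45)^2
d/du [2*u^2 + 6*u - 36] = 4*u + 6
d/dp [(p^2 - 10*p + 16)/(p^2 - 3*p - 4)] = (7*p^2 - 40*p + 88)/(p^4 - 6*p^3 + p^2 + 24*p + 16)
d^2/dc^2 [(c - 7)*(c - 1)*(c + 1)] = 6*c - 14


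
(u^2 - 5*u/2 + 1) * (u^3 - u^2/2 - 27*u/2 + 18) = u^5 - 3*u^4 - 45*u^3/4 + 205*u^2/4 - 117*u/2 + 18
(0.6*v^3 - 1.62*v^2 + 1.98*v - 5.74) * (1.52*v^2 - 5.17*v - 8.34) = 0.912*v^5 - 5.5644*v^4 + 6.381*v^3 - 5.4506*v^2 + 13.1626*v + 47.8716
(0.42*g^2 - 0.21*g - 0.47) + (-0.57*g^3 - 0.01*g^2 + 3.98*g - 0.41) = -0.57*g^3 + 0.41*g^2 + 3.77*g - 0.88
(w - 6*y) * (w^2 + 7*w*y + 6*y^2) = w^3 + w^2*y - 36*w*y^2 - 36*y^3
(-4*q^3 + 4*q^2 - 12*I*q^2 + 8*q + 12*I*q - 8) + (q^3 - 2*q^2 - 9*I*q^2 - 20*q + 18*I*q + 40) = -3*q^3 + 2*q^2 - 21*I*q^2 - 12*q + 30*I*q + 32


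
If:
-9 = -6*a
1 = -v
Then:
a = 3/2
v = -1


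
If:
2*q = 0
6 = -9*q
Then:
No Solution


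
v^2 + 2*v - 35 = (v - 5)*(v + 7)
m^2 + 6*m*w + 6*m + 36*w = (m + 6)*(m + 6*w)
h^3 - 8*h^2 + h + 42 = (h - 7)*(h - 3)*(h + 2)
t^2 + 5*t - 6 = (t - 1)*(t + 6)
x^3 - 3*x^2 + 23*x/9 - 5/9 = (x - 5/3)*(x - 1)*(x - 1/3)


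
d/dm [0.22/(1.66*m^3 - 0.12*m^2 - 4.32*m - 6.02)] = (-1.0956*m^2 + 0.0528*m + 0.9504)/(-1.66*m^3 + 0.12*m^2 + 4.32*m + 6.02)^2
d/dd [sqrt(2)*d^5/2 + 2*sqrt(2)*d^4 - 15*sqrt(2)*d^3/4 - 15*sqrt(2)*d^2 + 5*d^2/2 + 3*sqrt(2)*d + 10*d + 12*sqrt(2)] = 5*sqrt(2)*d^4/2 + 8*sqrt(2)*d^3 - 45*sqrt(2)*d^2/4 - 30*sqrt(2)*d + 5*d + 3*sqrt(2) + 10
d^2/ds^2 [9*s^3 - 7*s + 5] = 54*s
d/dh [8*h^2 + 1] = 16*h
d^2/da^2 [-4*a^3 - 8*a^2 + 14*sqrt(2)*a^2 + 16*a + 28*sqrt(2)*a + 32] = -24*a - 16 + 28*sqrt(2)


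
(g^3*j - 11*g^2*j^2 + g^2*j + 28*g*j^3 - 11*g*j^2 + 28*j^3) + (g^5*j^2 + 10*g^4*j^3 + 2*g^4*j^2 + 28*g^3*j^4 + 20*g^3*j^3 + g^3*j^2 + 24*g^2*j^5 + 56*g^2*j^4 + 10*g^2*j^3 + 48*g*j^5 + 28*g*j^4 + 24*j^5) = g^5*j^2 + 10*g^4*j^3 + 2*g^4*j^2 + 28*g^3*j^4 + 20*g^3*j^3 + g^3*j^2 + g^3*j + 24*g^2*j^5 + 56*g^2*j^4 + 10*g^2*j^3 - 11*g^2*j^2 + g^2*j + 48*g*j^5 + 28*g*j^4 + 28*g*j^3 - 11*g*j^2 + 24*j^5 + 28*j^3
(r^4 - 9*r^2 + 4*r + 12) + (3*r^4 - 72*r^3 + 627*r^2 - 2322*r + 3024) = 4*r^4 - 72*r^3 + 618*r^2 - 2318*r + 3036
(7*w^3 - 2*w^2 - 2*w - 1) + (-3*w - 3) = 7*w^3 - 2*w^2 - 5*w - 4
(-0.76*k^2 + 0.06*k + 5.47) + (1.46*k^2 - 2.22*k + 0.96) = 0.7*k^2 - 2.16*k + 6.43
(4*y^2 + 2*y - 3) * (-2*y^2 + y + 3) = -8*y^4 + 20*y^2 + 3*y - 9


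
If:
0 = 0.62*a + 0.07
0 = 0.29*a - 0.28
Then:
No Solution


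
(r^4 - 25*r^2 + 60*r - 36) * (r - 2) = r^5 - 2*r^4 - 25*r^3 + 110*r^2 - 156*r + 72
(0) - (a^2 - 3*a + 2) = -a^2 + 3*a - 2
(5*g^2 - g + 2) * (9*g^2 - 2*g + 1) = 45*g^4 - 19*g^3 + 25*g^2 - 5*g + 2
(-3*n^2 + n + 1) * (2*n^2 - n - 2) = -6*n^4 + 5*n^3 + 7*n^2 - 3*n - 2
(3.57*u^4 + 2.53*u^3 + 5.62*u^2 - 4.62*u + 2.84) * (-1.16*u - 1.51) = -4.1412*u^5 - 8.3255*u^4 - 10.3395*u^3 - 3.127*u^2 + 3.6818*u - 4.2884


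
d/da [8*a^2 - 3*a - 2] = 16*a - 3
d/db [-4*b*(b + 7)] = -8*b - 28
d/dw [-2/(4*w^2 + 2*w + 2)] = (4*w + 1)/(2*w^2 + w + 1)^2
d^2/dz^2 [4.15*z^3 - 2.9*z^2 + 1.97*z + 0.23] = 24.9*z - 5.8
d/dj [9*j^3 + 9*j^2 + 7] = 9*j*(3*j + 2)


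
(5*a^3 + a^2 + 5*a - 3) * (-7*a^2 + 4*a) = -35*a^5 + 13*a^4 - 31*a^3 + 41*a^2 - 12*a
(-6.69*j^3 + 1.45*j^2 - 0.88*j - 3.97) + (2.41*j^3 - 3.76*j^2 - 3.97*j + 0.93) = -4.28*j^3 - 2.31*j^2 - 4.85*j - 3.04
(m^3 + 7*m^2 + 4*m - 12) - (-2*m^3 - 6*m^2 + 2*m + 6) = 3*m^3 + 13*m^2 + 2*m - 18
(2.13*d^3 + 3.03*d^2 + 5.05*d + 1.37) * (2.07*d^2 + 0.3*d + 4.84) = 4.4091*d^5 + 6.9111*d^4 + 21.6717*d^3 + 19.0161*d^2 + 24.853*d + 6.6308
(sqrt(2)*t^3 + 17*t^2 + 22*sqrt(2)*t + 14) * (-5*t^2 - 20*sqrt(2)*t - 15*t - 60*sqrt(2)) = -5*sqrt(2)*t^5 - 125*t^4 - 15*sqrt(2)*t^4 - 450*sqrt(2)*t^3 - 375*t^3 - 1350*sqrt(2)*t^2 - 950*t^2 - 2850*t - 280*sqrt(2)*t - 840*sqrt(2)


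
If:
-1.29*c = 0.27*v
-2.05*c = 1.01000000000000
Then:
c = -0.49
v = 2.35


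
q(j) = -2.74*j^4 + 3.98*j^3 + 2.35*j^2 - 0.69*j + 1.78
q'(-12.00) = 20601.15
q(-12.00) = -63345.62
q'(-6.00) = 2768.31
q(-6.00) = -4320.20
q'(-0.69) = 5.35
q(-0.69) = 1.45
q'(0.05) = -0.43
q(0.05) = 1.75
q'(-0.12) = -1.06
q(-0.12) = 1.89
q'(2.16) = -45.28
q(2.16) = -8.28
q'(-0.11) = -1.05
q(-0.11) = 1.88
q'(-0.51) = 1.47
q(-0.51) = 2.03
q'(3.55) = -323.87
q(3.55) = -228.17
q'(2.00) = -31.21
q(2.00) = -2.20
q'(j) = -10.96*j^3 + 11.94*j^2 + 4.7*j - 0.69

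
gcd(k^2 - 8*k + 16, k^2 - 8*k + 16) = k^2 - 8*k + 16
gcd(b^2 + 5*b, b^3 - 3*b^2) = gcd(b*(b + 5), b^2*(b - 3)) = b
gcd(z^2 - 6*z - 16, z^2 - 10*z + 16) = z - 8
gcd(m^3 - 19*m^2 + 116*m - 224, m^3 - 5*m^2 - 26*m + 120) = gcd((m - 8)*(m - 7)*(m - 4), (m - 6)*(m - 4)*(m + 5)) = m - 4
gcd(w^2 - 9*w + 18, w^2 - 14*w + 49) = 1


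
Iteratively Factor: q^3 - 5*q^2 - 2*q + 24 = (q + 2)*(q^2 - 7*q + 12) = (q - 4)*(q + 2)*(q - 3)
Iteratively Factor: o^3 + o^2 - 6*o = (o)*(o^2 + o - 6) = o*(o - 2)*(o + 3)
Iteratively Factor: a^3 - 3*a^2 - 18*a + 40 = (a - 5)*(a^2 + 2*a - 8) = (a - 5)*(a + 4)*(a - 2)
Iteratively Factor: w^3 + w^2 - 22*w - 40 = (w + 4)*(w^2 - 3*w - 10) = (w - 5)*(w + 4)*(w + 2)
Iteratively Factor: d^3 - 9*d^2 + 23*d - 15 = (d - 3)*(d^2 - 6*d + 5) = (d - 3)*(d - 1)*(d - 5)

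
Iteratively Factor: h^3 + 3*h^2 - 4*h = (h)*(h^2 + 3*h - 4) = h*(h + 4)*(h - 1)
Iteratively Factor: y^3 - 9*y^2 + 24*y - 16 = (y - 4)*(y^2 - 5*y + 4) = (y - 4)^2*(y - 1)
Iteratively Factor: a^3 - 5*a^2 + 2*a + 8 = (a - 2)*(a^2 - 3*a - 4) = (a - 4)*(a - 2)*(a + 1)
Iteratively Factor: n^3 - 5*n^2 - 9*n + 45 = (n + 3)*(n^2 - 8*n + 15) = (n - 3)*(n + 3)*(n - 5)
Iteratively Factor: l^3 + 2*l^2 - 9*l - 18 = (l + 3)*(l^2 - l - 6) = (l - 3)*(l + 3)*(l + 2)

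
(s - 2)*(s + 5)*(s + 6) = s^3 + 9*s^2 + 8*s - 60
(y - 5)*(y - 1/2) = y^2 - 11*y/2 + 5/2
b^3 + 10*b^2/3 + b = b*(b + 1/3)*(b + 3)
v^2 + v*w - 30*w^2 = (v - 5*w)*(v + 6*w)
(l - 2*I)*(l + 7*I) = l^2 + 5*I*l + 14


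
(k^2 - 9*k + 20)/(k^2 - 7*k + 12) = (k - 5)/(k - 3)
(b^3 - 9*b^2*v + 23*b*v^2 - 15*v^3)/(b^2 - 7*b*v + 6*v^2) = (-b^2 + 8*b*v - 15*v^2)/(-b + 6*v)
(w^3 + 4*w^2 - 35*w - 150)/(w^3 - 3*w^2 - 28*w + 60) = (w + 5)/(w - 2)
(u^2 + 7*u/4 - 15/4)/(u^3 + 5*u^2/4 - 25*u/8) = 2*(u + 3)/(u*(2*u + 5))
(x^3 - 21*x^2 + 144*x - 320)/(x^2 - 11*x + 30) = (x^2 - 16*x + 64)/(x - 6)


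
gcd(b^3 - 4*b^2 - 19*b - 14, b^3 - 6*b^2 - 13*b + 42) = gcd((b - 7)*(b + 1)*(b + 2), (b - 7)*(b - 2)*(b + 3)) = b - 7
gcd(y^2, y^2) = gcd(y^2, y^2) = y^2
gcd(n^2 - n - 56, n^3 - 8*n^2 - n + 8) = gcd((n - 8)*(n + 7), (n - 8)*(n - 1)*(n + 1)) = n - 8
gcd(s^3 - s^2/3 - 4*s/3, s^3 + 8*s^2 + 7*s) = s^2 + s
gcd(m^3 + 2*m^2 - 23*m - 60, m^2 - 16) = m + 4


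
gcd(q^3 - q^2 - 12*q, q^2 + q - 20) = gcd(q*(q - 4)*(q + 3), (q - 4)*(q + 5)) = q - 4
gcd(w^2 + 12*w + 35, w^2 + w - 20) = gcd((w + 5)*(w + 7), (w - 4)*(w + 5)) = w + 5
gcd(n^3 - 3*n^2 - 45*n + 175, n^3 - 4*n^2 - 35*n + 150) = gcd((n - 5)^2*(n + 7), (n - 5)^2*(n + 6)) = n^2 - 10*n + 25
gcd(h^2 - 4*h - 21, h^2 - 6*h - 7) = h - 7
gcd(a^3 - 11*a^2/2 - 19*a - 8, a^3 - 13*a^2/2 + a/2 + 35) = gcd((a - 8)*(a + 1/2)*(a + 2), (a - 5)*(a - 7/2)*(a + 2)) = a + 2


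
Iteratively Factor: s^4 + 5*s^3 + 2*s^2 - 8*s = (s + 2)*(s^3 + 3*s^2 - 4*s) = (s + 2)*(s + 4)*(s^2 - s) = s*(s + 2)*(s + 4)*(s - 1)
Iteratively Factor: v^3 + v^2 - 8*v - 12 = (v + 2)*(v^2 - v - 6) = (v + 2)^2*(v - 3)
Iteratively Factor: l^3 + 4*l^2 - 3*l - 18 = (l + 3)*(l^2 + l - 6) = (l + 3)^2*(l - 2)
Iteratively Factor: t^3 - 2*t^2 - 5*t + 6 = (t - 3)*(t^2 + t - 2) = (t - 3)*(t - 1)*(t + 2)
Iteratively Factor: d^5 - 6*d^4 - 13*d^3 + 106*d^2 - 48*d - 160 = (d - 2)*(d^4 - 4*d^3 - 21*d^2 + 64*d + 80) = (d - 5)*(d - 2)*(d^3 + d^2 - 16*d - 16) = (d - 5)*(d - 2)*(d + 1)*(d^2 - 16) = (d - 5)*(d - 2)*(d + 1)*(d + 4)*(d - 4)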